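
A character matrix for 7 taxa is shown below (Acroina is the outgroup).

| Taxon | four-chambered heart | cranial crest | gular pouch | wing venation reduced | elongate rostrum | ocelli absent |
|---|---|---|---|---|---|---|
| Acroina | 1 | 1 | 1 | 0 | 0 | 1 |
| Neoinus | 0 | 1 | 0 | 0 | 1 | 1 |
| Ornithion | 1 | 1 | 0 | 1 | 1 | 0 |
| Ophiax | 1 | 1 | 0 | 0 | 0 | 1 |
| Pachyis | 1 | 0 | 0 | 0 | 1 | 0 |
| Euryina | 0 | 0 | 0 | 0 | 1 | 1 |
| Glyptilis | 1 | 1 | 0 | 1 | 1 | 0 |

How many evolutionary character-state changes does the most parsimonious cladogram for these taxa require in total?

7

Character polarity is set by the outgroup: the derived state is whichever differs from the outgroup's state, so for four-chambered heart, cranial crest, gular pouch, ocelli absent the derived state is '0', and for the remaining characters it is '1'.
four-chambered heart (derived state '0') is shared by Euryina and Neoinus — a synapomorphy uniting that clade.
cranial crest groups Euryina and Pachyis, which is incompatible with the clades supported by the remaining characters; treating it as convergent (homoplasy) costs fewer steps than any alternative tree.
gular pouch (derived state '0') is shared by all ingroup taxa — unites the whole ingroup.
Only Glyptilis and Ornithion show the derived state '1' for wing venation reduced, supporting them as a clade.
Only Euryina, Glyptilis, Neoinus, Ornithion, and Pachyis show the derived state '1' for elongate rostrum, supporting them as a clade.
ocelli absent (derived state '0') is shared by Glyptilis, Ornithion, and Pachyis — a synapomorphy uniting that clade.
Most parsimonious ingroup topology: (((Neoinus,Euryina),((Ornithion,Glyptilis),Pachyis)),Ophiax).
Changes per character on this tree: four-chambered heart: 1; cranial crest: 2; gular pouch: 1; wing venation reduced: 1; elongate rostrum: 1; ocelli absent: 1.
Total = 7.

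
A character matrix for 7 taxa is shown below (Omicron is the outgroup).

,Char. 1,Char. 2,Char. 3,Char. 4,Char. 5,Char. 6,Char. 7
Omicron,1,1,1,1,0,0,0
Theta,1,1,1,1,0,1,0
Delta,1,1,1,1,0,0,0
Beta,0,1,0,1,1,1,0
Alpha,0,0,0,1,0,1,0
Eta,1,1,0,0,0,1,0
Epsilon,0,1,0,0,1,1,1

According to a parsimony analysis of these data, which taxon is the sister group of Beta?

Character polarity is set by the outgroup: the derived state is whichever differs from the outgroup's state, so for Char. 1, Char. 2, Char. 3, Char. 4 the derived state is '0', and for the remaining characters it is '1'.
Char. 1: derived state '0' in Alpha, Beta, and Epsilon only — synapomorphy for {Alpha, Beta, Epsilon}.
Char. 2 (derived state '0') is unique to Alpha (autapomorphy; uninformative for grouping).
Char. 3 (derived state '0') is shared by Alpha, Beta, Epsilon, and Eta — a synapomorphy uniting that clade.
Char. 4 (state '0') occurs in Epsilon and Eta but conflicts with the nesting implied by the other characters — most parsimoniously interpreted as homoplasy.
Only Beta and Epsilon show the derived state '1' for Char. 5, supporting them as a clade.
Only Alpha, Beta, Epsilon, Eta, and Theta show the derived state '1' for Char. 6, supporting them as a clade.
Char. 7: derived state '1' in Epsilon only — an autapomorphy, so it tells us nothing about relationships among taxa.
Most parsimonious ingroup topology: ((Theta,(((Beta,Epsilon),Alpha),Eta)),Delta).
Beta and Epsilon form a cherry on this tree, so they are sister taxa.

Epsilon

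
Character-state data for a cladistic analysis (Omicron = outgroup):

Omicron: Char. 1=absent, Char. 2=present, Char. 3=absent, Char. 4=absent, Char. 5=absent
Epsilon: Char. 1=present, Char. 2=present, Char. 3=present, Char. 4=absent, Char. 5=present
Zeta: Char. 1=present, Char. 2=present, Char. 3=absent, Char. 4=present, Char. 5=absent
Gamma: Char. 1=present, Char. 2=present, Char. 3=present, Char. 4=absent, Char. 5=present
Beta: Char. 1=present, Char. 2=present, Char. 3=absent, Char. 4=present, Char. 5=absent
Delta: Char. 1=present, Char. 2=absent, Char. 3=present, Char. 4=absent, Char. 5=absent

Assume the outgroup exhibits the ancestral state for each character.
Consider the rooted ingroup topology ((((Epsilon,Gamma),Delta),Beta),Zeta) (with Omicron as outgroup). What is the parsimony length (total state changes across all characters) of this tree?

Map each character onto ((((Epsilon,Gamma),Delta),Beta),Zeta) (rooted by Omicron) and count the minimum state changes it requires (Fitch parsimony):
Char. 1: 1; Char. 2: 1; Char. 3: 1; Char. 4: 2; Char. 5: 1.
Total tree length = 6.

6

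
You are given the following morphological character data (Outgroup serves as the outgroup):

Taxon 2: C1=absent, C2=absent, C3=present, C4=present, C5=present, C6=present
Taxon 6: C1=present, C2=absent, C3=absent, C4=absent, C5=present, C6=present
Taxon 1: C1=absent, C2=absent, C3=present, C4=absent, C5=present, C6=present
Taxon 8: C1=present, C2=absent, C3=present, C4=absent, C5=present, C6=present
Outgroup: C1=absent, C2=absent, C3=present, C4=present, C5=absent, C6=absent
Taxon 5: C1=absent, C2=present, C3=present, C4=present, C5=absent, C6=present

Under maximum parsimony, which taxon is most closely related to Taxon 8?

Taxon 6

Character polarity is set by the outgroup: the derived state is whichever differs from the outgroup's state, so for C3, C4 the derived state is 'absent', and for the remaining characters it is 'present'.
C1: derived state 'present' in Taxon 6 and Taxon 8 only — synapomorphy for {Taxon 6, Taxon 8}.
C2 (derived state 'present') is unique to Taxon 5 (autapomorphy; uninformative for grouping).
C3: derived state 'absent' in Taxon 6 only — an autapomorphy, so it tells us nothing about relationships among taxa.
Only Taxon 1, Taxon 6, and Taxon 8 show the derived state 'absent' for C4, supporting them as a clade.
C5: derived state 'present' in Taxon 1, Taxon 2, Taxon 6, and Taxon 8 only — synapomorphy for {Taxon 1, Taxon 2, Taxon 6, Taxon 8}.
All ingroup taxa share the derived state 'present' for C6; it defines the ingroup but does not resolve relationships within it.
Most parsimonious ingroup topology: ((((Taxon 6,Taxon 8),Taxon 1),Taxon 2),Taxon 5).
Taxon 8 and Taxon 6 form a cherry on this tree, so they are sister taxa.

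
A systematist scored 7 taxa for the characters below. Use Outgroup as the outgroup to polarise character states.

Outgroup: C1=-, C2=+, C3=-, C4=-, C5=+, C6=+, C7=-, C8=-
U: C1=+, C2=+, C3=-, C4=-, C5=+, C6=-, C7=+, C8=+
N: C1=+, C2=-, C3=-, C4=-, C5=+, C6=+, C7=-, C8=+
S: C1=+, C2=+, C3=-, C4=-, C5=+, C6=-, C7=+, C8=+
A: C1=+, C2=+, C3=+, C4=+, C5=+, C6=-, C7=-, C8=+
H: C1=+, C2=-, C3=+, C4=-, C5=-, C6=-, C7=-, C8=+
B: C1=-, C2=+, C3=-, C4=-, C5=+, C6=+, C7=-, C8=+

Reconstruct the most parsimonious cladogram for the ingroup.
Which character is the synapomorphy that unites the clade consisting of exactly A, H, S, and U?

Character polarity is set by the outgroup: the derived state is whichever differs from the outgroup's state, so for C2, C5, C6 the derived state is '-', and for the remaining characters it is '+'.
Only A, H, N, S, and U show the derived state '+' for C1, supporting them as a clade.
C2 groups H and N, which is incompatible with the clades supported by the remaining characters; treating it as convergent (homoplasy) costs fewer steps than any alternative tree.
C3: derived state '+' in A and H only — synapomorphy for {A, H}.
C4 (derived state '+') is unique to A (autapomorphy; uninformative for grouping).
C5 (derived state '-') is unique to H (autapomorphy; uninformative for grouping).
Only A, H, S, and U show the derived state '-' for C6, supporting them as a clade.
C7 (derived state '+') is shared by S and U — a synapomorphy uniting that clade.
All ingroup taxa share the derived state '+' for C8; it defines the ingroup but does not resolve relationships within it.
Most parsimonious ingroup topology: ((((U,S),(A,H)),N),B).
The clade {A, H, S, U} is supported by C6: its derived state '-' occurs in exactly those taxa and in no other taxon (including the outgroup).

C6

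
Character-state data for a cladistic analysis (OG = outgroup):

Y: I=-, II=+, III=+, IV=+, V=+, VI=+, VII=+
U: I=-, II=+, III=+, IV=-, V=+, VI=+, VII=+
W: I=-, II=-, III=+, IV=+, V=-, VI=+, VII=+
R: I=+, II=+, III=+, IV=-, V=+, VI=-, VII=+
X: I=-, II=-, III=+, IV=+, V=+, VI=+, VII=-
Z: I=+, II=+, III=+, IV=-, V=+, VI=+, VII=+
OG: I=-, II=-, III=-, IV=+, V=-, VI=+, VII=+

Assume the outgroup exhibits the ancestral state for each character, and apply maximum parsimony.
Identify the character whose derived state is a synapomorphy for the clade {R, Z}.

Character polarity is set by the outgroup: the derived state is whichever differs from the outgroup's state, so for IV, VI, VII the derived state is '-', and for the remaining characters it is '+'.
I: derived state '+' in R and Z only — synapomorphy for {R, Z}.
II (derived state '+') is shared by R, U, Y, and Z — a synapomorphy uniting that clade.
All ingroup taxa share the derived state '+' for III; it defines the ingroup but does not resolve relationships within it.
IV (derived state '-') is shared by R, U, and Z — a synapomorphy uniting that clade.
V: derived state '+' in R, U, X, Y, and Z only — synapomorphy for {R, U, X, Y, Z}.
VI: derived state '-' in R only — an autapomorphy, so it tells us nothing about relationships among taxa.
VII (derived state '-') is unique to X (autapomorphy; uninformative for grouping).
Most parsimonious ingroup topology: (((((Z,R),U),Y),X),W).
The clade {R, Z} is supported by I: its derived state '+' occurs in exactly those taxa and in no other taxon (including the outgroup).

I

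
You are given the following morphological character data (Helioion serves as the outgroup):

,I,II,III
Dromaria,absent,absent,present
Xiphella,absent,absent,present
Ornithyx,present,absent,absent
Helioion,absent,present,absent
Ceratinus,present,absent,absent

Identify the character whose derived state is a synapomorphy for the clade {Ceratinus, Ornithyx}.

Character polarity is set by the outgroup: the derived state is whichever differs from the outgroup's state, so for II the derived state is 'absent', and for the remaining characters it is 'present'.
I: derived state 'present' in Ceratinus and Ornithyx only — synapomorphy for {Ceratinus, Ornithyx}.
All ingroup taxa share the derived state 'absent' for II; it defines the ingroup but does not resolve relationships within it.
III (derived state 'present') is shared by Dromaria and Xiphella — a synapomorphy uniting that clade.
Most parsimonious ingroup topology: ((Xiphella,Dromaria),(Ornithyx,Ceratinus)).
The clade {Ceratinus, Ornithyx} is supported by I: its derived state 'present' occurs in exactly those taxa and in no other taxon (including the outgroup).

I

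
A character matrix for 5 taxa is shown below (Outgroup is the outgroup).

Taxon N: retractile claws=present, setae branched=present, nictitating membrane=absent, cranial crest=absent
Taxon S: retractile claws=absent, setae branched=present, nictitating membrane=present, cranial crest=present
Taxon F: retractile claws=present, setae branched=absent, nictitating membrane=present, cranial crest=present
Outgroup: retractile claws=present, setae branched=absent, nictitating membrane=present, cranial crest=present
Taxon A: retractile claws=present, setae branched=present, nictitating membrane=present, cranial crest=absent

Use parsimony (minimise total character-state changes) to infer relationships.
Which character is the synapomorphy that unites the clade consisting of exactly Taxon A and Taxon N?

Character polarity is set by the outgroup: the derived state is whichever differs from the outgroup's state, so for retractile claws, nictitating membrane, cranial crest the derived state is 'absent', and for the remaining characters it is 'present'.
retractile claws: derived state 'absent' in Taxon S only — an autapomorphy, so it tells us nothing about relationships among taxa.
Only Taxon A, Taxon N, and Taxon S show the derived state 'present' for setae branched, supporting them as a clade.
nictitating membrane (derived state 'absent') is unique to Taxon N (autapomorphy; uninformative for grouping).
cranial crest (derived state 'absent') is shared by Taxon A and Taxon N — a synapomorphy uniting that clade.
Most parsimonious ingroup topology: (((Taxon A,Taxon N),Taxon S),Taxon F).
The clade {Taxon A, Taxon N} is supported by cranial crest: its derived state 'absent' occurs in exactly those taxa and in no other taxon (including the outgroup).

cranial crest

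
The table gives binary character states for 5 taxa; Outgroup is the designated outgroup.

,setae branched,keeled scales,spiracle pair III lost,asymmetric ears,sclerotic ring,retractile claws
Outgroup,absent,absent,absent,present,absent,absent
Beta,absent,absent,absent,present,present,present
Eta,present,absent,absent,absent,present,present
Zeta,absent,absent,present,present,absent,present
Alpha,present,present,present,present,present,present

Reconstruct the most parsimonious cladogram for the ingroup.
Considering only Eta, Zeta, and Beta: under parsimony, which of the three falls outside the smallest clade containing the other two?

Zeta

Character polarity is set by the outgroup: the derived state is whichever differs from the outgroup's state, so for asymmetric ears the derived state is 'absent', and for the remaining characters it is 'present'.
setae branched: derived state 'present' in Alpha and Eta only — synapomorphy for {Alpha, Eta}.
keeled scales (derived state 'present') is unique to Alpha (autapomorphy; uninformative for grouping).
spiracle pair III lost groups Alpha and Zeta, which is incompatible with the clades supported by the remaining characters; treating it as convergent (homoplasy) costs fewer steps than any alternative tree.
asymmetric ears (derived state 'absent') is unique to Eta (autapomorphy; uninformative for grouping).
sclerotic ring: derived state 'present' in Alpha, Beta, and Eta only — synapomorphy for {Alpha, Beta, Eta}.
retractile claws (derived state 'present') is shared by all ingroup taxa — unites the whole ingroup.
Most parsimonious ingroup topology: ((Beta,(Eta,Alpha)),Zeta).
Eta and Beta share a more recent common ancestor with each other than either does with Zeta, so Zeta is the least closely related of the three.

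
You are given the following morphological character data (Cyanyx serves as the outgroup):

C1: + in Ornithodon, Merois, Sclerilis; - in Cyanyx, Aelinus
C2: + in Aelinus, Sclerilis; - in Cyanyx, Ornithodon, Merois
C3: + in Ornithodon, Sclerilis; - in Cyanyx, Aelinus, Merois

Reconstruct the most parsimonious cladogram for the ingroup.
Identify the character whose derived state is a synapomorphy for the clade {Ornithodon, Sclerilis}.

The outgroup has state '-' for every character, so '+' is the derived state throughout.
C1 (derived state '+') is shared by Merois, Ornithodon, and Sclerilis — a synapomorphy uniting that clade.
C2 (state '+') occurs in Aelinus and Sclerilis but conflicts with the nesting implied by the other characters — most parsimoniously interpreted as homoplasy.
C3 (derived state '+') is shared by Ornithodon and Sclerilis — a synapomorphy uniting that clade.
Most parsimonious ingroup topology: (Aelinus,((Ornithodon,Sclerilis),Merois)).
The clade {Ornithodon, Sclerilis} is supported by C3: its derived state '+' occurs in exactly those taxa and in no other taxon (including the outgroup).

C3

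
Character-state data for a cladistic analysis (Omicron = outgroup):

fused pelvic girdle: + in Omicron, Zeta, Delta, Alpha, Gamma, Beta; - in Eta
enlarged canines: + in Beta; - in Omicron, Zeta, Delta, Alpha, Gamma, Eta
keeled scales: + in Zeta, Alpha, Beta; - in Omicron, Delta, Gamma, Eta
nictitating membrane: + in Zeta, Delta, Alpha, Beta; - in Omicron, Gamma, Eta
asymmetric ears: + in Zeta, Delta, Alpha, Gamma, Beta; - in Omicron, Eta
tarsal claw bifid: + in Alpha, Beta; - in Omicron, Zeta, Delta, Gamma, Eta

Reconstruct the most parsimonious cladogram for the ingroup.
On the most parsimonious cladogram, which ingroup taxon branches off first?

Eta

Character polarity is set by the outgroup: the derived state is whichever differs from the outgroup's state, so for fused pelvic girdle the derived state is '-', and for the remaining characters it is '+'.
fused pelvic girdle (derived state '-') is unique to Eta (autapomorphy; uninformative for grouping).
enlarged canines: derived state '+' in Beta only — an autapomorphy, so it tells us nothing about relationships among taxa.
keeled scales: derived state '+' in Alpha, Beta, and Zeta only — synapomorphy for {Alpha, Beta, Zeta}.
Only Alpha, Beta, Delta, and Zeta show the derived state '+' for nictitating membrane, supporting them as a clade.
Only Alpha, Beta, Delta, Gamma, and Zeta show the derived state '+' for asymmetric ears, supporting them as a clade.
tarsal claw bifid: derived state '+' in Alpha and Beta only — synapomorphy for {Alpha, Beta}.
Most parsimonious ingroup topology: ((((Zeta,(Alpha,Beta)),Delta),Gamma),Eta).
Eta is sister to the clade containing all other ingroup taxa, so it is the earliest-diverging (most basal) ingroup lineage.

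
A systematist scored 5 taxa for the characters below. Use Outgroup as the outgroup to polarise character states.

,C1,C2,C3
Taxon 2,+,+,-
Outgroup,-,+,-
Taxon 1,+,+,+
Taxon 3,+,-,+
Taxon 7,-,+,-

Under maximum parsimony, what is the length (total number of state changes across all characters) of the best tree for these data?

3

Character polarity is set by the outgroup: the derived state is whichever differs from the outgroup's state, so for C2 the derived state is '-', and for the remaining characters it is '+'.
C1 (derived state '+') is shared by Taxon 1, Taxon 2, and Taxon 3 — a synapomorphy uniting that clade.
C2: derived state '-' in Taxon 3 only — an autapomorphy, so it tells us nothing about relationships among taxa.
Only Taxon 1 and Taxon 3 show the derived state '+' for C3, supporting them as a clade.
Most parsimonious ingroup topology: (((Taxon 3,Taxon 1),Taxon 2),Taxon 7).
Changes per character on this tree: C1: 1; C2: 1; C3: 1.
Total = 3.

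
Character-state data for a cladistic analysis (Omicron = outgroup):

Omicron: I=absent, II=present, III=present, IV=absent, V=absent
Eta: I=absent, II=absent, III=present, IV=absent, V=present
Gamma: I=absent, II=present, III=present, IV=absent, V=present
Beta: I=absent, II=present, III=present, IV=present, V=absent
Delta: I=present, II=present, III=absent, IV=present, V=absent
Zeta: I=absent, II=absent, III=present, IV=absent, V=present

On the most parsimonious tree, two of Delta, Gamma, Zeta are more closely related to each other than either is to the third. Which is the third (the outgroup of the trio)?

Delta

Character polarity is set by the outgroup: the derived state is whichever differs from the outgroup's state, so for II, III the derived state is 'absent', and for the remaining characters it is 'present'.
I (derived state 'present') is unique to Delta (autapomorphy; uninformative for grouping).
II (derived state 'absent') is shared by Eta and Zeta — a synapomorphy uniting that clade.
III (derived state 'absent') is unique to Delta (autapomorphy; uninformative for grouping).
IV: derived state 'present' in Beta and Delta only — synapomorphy for {Beta, Delta}.
V: derived state 'present' in Eta, Gamma, and Zeta only — synapomorphy for {Eta, Gamma, Zeta}.
Most parsimonious ingroup topology: (((Eta,Zeta),Gamma),(Beta,Delta)).
Zeta and Gamma share a more recent common ancestor with each other than either does with Delta, so Delta is the least closely related of the three.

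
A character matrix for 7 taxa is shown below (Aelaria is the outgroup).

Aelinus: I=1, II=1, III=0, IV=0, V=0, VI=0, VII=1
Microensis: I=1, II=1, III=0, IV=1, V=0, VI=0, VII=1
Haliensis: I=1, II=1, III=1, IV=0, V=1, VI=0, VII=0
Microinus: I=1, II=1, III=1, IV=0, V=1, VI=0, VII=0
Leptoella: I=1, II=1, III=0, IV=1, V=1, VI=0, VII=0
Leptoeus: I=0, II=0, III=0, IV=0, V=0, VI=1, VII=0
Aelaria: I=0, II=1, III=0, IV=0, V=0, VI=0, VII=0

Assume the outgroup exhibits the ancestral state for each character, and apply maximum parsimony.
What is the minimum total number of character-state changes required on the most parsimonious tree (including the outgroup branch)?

Character polarity is set by the outgroup: the derived state is whichever differs from the outgroup's state, so for II the derived state is '0', and for the remaining characters it is '1'.
Only Aelinus, Haliensis, Leptoella, Microensis, and Microinus show the derived state '1' for I, supporting them as a clade.
II: derived state '0' in Leptoeus only — an autapomorphy, so it tells us nothing about relationships among taxa.
Only Haliensis and Microinus show the derived state '1' for III, supporting them as a clade.
IV (state '1') occurs in Leptoella and Microensis but conflicts with the nesting implied by the other characters — most parsimoniously interpreted as homoplasy.
V: derived state '1' in Haliensis, Leptoella, and Microinus only — synapomorphy for {Haliensis, Leptoella, Microinus}.
VI: derived state '1' in Leptoeus only — an autapomorphy, so it tells us nothing about relationships among taxa.
VII (derived state '1') is shared by Aelinus and Microensis — a synapomorphy uniting that clade.
Most parsimonious ingroup topology: (Leptoeus,((Microensis,Aelinus),((Haliensis,Microinus),Leptoella))).
Changes per character on this tree: I: 1; II: 1; III: 1; IV: 2; V: 1; VI: 1; VII: 1.
Total = 8.

8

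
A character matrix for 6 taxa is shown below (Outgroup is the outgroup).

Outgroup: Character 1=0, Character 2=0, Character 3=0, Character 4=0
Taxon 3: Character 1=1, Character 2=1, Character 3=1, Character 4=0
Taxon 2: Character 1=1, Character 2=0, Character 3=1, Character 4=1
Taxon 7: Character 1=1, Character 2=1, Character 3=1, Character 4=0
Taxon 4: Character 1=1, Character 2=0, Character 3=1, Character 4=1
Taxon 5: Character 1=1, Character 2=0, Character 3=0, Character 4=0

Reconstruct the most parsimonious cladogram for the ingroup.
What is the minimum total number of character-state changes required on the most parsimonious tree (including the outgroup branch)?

4

The outgroup has state '0' for every character, so '1' is the derived state throughout.
All ingroup taxa share the derived state '1' for Character 1; it defines the ingroup but does not resolve relationships within it.
Character 2 (derived state '1') is shared by Taxon 3 and Taxon 7 — a synapomorphy uniting that clade.
Character 3: derived state '1' in Taxon 2, Taxon 3, Taxon 4, and Taxon 7 only — synapomorphy for {Taxon 2, Taxon 3, Taxon 4, Taxon 7}.
Character 4 (derived state '1') is shared by Taxon 2 and Taxon 4 — a synapomorphy uniting that clade.
Most parsimonious ingroup topology: (((Taxon 3,Taxon 7),(Taxon 2,Taxon 4)),Taxon 5).
Changes per character on this tree: Character 1: 1; Character 2: 1; Character 3: 1; Character 4: 1.
Total = 4.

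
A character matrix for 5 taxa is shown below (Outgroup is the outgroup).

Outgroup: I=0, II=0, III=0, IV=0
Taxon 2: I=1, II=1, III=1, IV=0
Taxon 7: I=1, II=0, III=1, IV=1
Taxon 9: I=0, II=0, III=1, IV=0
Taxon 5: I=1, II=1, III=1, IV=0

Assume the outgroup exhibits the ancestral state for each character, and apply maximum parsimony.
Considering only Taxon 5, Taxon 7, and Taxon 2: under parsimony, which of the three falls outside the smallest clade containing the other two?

The outgroup has state '0' for every character, so '1' is the derived state throughout.
Only Taxon 2, Taxon 5, and Taxon 7 show the derived state '1' for I, supporting them as a clade.
II: derived state '1' in Taxon 2 and Taxon 5 only — synapomorphy for {Taxon 2, Taxon 5}.
All ingroup taxa share the derived state '1' for III; it defines the ingroup but does not resolve relationships within it.
IV: derived state '1' in Taxon 7 only — an autapomorphy, so it tells us nothing about relationships among taxa.
Most parsimonious ingroup topology: (((Taxon 2,Taxon 5),Taxon 7),Taxon 9).
Taxon 5 and Taxon 2 share a more recent common ancestor with each other than either does with Taxon 7, so Taxon 7 is the least closely related of the three.

Taxon 7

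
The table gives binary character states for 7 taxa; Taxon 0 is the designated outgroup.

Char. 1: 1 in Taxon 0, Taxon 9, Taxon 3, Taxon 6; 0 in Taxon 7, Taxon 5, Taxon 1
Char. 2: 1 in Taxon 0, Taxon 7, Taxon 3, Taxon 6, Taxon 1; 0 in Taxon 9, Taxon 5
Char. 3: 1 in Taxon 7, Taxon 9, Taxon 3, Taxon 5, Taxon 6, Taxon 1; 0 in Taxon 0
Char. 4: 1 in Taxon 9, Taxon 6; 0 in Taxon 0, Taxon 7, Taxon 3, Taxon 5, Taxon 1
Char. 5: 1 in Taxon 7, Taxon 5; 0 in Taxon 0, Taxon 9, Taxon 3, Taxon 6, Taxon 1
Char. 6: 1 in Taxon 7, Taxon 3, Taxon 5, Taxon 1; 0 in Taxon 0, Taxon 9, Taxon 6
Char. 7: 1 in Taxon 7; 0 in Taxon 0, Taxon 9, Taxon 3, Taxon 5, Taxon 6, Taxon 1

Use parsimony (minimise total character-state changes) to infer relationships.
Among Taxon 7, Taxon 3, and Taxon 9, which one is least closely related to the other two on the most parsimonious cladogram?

Taxon 9

Character polarity is set by the outgroup: the derived state is whichever differs from the outgroup's state, so for Char. 1, Char. 2 the derived state is '0', and for the remaining characters it is '1'.
Char. 1: derived state '0' in Taxon 1, Taxon 5, and Taxon 7 only — synapomorphy for {Taxon 1, Taxon 5, Taxon 7}.
Char. 2 (state '0') occurs in Taxon 5 and Taxon 9 but conflicts with the nesting implied by the other characters — most parsimoniously interpreted as homoplasy.
All ingroup taxa share the derived state '1' for Char. 3; it defines the ingroup but does not resolve relationships within it.
Only Taxon 6 and Taxon 9 show the derived state '1' for Char. 4, supporting them as a clade.
Only Taxon 5 and Taxon 7 show the derived state '1' for Char. 5, supporting them as a clade.
Only Taxon 1, Taxon 3, Taxon 5, and Taxon 7 show the derived state '1' for Char. 6, supporting them as a clade.
Char. 7 (derived state '1') is unique to Taxon 7 (autapomorphy; uninformative for grouping).
Most parsimonious ingroup topology: ((((Taxon 7,Taxon 5),Taxon 1),Taxon 3),(Taxon 9,Taxon 6)).
Taxon 3 and Taxon 7 share a more recent common ancestor with each other than either does with Taxon 9, so Taxon 9 is the least closely related of the three.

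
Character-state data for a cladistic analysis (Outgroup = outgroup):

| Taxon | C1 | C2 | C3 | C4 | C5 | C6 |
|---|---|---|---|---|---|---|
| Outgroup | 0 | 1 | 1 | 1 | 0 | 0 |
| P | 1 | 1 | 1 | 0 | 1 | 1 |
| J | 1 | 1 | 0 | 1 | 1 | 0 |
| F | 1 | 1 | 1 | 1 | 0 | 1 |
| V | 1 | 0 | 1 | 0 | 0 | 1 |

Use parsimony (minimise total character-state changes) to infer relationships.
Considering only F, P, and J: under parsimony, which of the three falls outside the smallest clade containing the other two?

Character polarity is set by the outgroup: the derived state is whichever differs from the outgroup's state, so for C2, C3, C4 the derived state is '0', and for the remaining characters it is '1'.
All ingroup taxa share the derived state '1' for C1; it defines the ingroup but does not resolve relationships within it.
C2 (derived state '0') is unique to V (autapomorphy; uninformative for grouping).
C3 (derived state '0') is unique to J (autapomorphy; uninformative for grouping).
C4: derived state '0' in P and V only — synapomorphy for {P, V}.
C5 (state '1') occurs in J and P but conflicts with the nesting implied by the other characters — most parsimoniously interpreted as homoplasy.
Only F, P, and V show the derived state '1' for C6, supporting them as a clade.
Most parsimonious ingroup topology: (((P,V),F),J).
P and F share a more recent common ancestor with each other than either does with J, so J is the least closely related of the three.

J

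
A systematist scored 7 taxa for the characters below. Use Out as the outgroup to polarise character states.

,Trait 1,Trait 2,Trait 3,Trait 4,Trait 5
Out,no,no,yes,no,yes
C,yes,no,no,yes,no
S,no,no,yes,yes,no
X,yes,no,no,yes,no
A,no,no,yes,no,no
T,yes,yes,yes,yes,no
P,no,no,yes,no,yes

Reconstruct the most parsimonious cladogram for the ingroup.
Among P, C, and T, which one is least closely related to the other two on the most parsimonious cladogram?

Character polarity is set by the outgroup: the derived state is whichever differs from the outgroup's state, so for Trait 3, Trait 5 the derived state is 'no', and for the remaining characters it is 'yes'.
Trait 1: derived state 'yes' in C, T, and X only — synapomorphy for {C, T, X}.
Trait 2: derived state 'yes' in T only — an autapomorphy, so it tells us nothing about relationships among taxa.
Only C and X show the derived state 'no' for Trait 3, supporting them as a clade.
Trait 4 (derived state 'yes') is shared by C, S, T, and X — a synapomorphy uniting that clade.
Trait 5 (derived state 'no') is shared by A, C, S, T, and X — a synapomorphy uniting that clade.
Most parsimonious ingroup topology: (((((C,X),T),S),A),P).
T and C share a more recent common ancestor with each other than either does with P, so P is the least closely related of the three.

P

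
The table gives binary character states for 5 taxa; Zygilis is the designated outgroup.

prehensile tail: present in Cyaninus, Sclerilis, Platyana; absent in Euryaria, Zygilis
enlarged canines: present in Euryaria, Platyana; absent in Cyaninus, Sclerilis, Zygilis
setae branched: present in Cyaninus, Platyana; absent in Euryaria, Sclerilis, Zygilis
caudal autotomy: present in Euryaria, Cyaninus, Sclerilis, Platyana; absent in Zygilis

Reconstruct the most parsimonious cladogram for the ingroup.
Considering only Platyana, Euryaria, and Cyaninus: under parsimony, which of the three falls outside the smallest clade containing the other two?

The outgroup has state 'absent' for every character, so 'present' is the derived state throughout.
prehensile tail (derived state 'present') is shared by Cyaninus, Platyana, and Sclerilis — a synapomorphy uniting that clade.
enlarged canines groups Euryaria and Platyana, which is incompatible with the clades supported by the remaining characters; treating it as convergent (homoplasy) costs fewer steps than any alternative tree.
Only Cyaninus and Platyana show the derived state 'present' for setae branched, supporting them as a clade.
All ingroup taxa share the derived state 'present' for caudal autotomy; it defines the ingroup but does not resolve relationships within it.
Most parsimonious ingroup topology: ((Sclerilis,(Cyaninus,Platyana)),Euryaria).
Cyaninus and Platyana share a more recent common ancestor with each other than either does with Euryaria, so Euryaria is the least closely related of the three.

Euryaria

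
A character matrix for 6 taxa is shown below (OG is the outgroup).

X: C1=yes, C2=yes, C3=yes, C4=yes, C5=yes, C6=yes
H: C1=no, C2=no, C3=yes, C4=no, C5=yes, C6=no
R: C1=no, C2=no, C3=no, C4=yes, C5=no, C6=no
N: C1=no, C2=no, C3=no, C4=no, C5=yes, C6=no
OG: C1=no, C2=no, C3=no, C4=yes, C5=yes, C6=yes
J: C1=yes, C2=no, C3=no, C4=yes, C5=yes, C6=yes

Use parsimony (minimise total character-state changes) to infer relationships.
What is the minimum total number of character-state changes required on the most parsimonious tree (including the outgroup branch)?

Character polarity is set by the outgroup: the derived state is whichever differs from the outgroup's state, so for C4, C5, C6 the derived state is 'no', and for the remaining characters it is 'yes'.
C1 (derived state 'yes') is shared by J and X — a synapomorphy uniting that clade.
C2: derived state 'yes' in X only — an autapomorphy, so it tells us nothing about relationships among taxa.
C3 (state 'yes') occurs in H and X but conflicts with the nesting implied by the other characters — most parsimoniously interpreted as homoplasy.
Only H and N show the derived state 'no' for C4, supporting them as a clade.
C5 (derived state 'no') is unique to R (autapomorphy; uninformative for grouping).
Only H, N, and R show the derived state 'no' for C6, supporting them as a clade.
Most parsimonious ingroup topology: (((H,N),R),(J,X)).
Changes per character on this tree: C1: 1; C2: 1; C3: 2; C4: 1; C5: 1; C6: 1.
Total = 7.

7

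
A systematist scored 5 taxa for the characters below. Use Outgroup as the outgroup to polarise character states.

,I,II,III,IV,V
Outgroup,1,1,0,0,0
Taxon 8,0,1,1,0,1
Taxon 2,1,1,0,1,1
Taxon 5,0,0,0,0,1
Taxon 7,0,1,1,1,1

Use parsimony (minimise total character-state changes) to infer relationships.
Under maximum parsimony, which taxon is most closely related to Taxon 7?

Taxon 8

Character polarity is set by the outgroup: the derived state is whichever differs from the outgroup's state, so for I, II the derived state is '0', and for the remaining characters it is '1'.
I: derived state '0' in Taxon 5, Taxon 7, and Taxon 8 only — synapomorphy for {Taxon 5, Taxon 7, Taxon 8}.
II (derived state '0') is unique to Taxon 5 (autapomorphy; uninformative for grouping).
Only Taxon 7 and Taxon 8 show the derived state '1' for III, supporting them as a clade.
IV (state '1') occurs in Taxon 2 and Taxon 7 but conflicts with the nesting implied by the other characters — most parsimoniously interpreted as homoplasy.
All ingroup taxa share the derived state '1' for V; it defines the ingroup but does not resolve relationships within it.
Most parsimonious ingroup topology: (((Taxon 8,Taxon 7),Taxon 5),Taxon 2).
Taxon 7 and Taxon 8 form a cherry on this tree, so they are sister taxa.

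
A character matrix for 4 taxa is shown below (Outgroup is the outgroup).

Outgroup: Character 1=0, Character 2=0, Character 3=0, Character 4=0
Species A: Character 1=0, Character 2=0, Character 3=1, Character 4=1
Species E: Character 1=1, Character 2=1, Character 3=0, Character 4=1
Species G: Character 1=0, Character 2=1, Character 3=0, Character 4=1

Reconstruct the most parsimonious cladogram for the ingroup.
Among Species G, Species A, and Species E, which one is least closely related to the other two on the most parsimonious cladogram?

The outgroup has state '0' for every character, so '1' is the derived state throughout.
Character 1 (derived state '1') is unique to Species E (autapomorphy; uninformative for grouping).
Character 2: derived state '1' in Species E and Species G only — synapomorphy for {Species E, Species G}.
Character 3 (derived state '1') is unique to Species A (autapomorphy; uninformative for grouping).
Character 4 (derived state '1') is shared by all ingroup taxa — unites the whole ingroup.
Most parsimonious ingroup topology: (Species A,(Species E,Species G)).
Species E and Species G share a more recent common ancestor with each other than either does with Species A, so Species A is the least closely related of the three.

Species A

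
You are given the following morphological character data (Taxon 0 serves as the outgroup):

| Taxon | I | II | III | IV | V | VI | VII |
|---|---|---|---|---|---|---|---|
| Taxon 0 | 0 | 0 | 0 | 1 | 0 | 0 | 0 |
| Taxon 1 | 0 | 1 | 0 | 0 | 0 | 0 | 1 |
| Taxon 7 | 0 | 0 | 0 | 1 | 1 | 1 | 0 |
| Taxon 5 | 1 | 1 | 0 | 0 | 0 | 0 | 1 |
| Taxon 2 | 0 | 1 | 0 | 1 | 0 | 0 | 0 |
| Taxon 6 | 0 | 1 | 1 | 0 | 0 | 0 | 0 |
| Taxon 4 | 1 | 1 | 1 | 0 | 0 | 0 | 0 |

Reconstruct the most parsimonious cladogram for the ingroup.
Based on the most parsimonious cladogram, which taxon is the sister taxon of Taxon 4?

Taxon 6

Character polarity is set by the outgroup: the derived state is whichever differs from the outgroup's state, so for IV the derived state is '0', and for the remaining characters it is '1'.
I (state '1') occurs in Taxon 4 and Taxon 5 but conflicts with the nesting implied by the other characters — most parsimoniously interpreted as homoplasy.
II: derived state '1' in Taxon 1, Taxon 2, Taxon 4, Taxon 5, and Taxon 6 only — synapomorphy for {Taxon 1, Taxon 2, Taxon 4, Taxon 5, Taxon 6}.
Only Taxon 4 and Taxon 6 show the derived state '1' for III, supporting them as a clade.
Only Taxon 1, Taxon 4, Taxon 5, and Taxon 6 show the derived state '0' for IV, supporting them as a clade.
V (derived state '1') is unique to Taxon 7 (autapomorphy; uninformative for grouping).
VI (derived state '1') is unique to Taxon 7 (autapomorphy; uninformative for grouping).
Only Taxon 1 and Taxon 5 show the derived state '1' for VII, supporting them as a clade.
Most parsimonious ingroup topology: ((((Taxon 1,Taxon 5),(Taxon 6,Taxon 4)),Taxon 2),Taxon 7).
Taxon 4 and Taxon 6 form a cherry on this tree, so they are sister taxa.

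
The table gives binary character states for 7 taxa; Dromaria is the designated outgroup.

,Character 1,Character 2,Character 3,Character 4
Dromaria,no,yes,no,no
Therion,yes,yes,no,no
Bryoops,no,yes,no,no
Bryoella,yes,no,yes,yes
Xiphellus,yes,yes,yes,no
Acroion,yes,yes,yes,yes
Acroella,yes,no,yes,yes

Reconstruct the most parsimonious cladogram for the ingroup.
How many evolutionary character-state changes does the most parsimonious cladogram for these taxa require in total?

4

Character polarity is set by the outgroup: the derived state is whichever differs from the outgroup's state, so for Character 2 the derived state is 'no', and for the remaining characters it is 'yes'.
Only Acroella, Acroion, Bryoella, Therion, and Xiphellus show the derived state 'yes' for Character 1, supporting them as a clade.
Character 2: derived state 'no' in Acroella and Bryoella only — synapomorphy for {Acroella, Bryoella}.
Character 3 (derived state 'yes') is shared by Acroella, Acroion, Bryoella, and Xiphellus — a synapomorphy uniting that clade.
Character 4 (derived state 'yes') is shared by Acroella, Acroion, and Bryoella — a synapomorphy uniting that clade.
Most parsimonious ingroup topology: ((Therion,(((Bryoella,Acroella),Acroion),Xiphellus)),Bryoops).
Changes per character on this tree: Character 1: 1; Character 2: 1; Character 3: 1; Character 4: 1.
Total = 4.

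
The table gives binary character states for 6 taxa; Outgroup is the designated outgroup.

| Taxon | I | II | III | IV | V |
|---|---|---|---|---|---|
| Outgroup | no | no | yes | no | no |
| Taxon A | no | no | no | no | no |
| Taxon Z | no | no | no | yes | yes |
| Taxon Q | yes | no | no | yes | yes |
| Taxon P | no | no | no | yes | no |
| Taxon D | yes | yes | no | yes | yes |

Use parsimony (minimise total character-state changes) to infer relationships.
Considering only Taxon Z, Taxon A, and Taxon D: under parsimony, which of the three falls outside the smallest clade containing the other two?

Taxon A

Character polarity is set by the outgroup: the derived state is whichever differs from the outgroup's state, so for III the derived state is 'no', and for the remaining characters it is 'yes'.
I: derived state 'yes' in Taxon D and Taxon Q only — synapomorphy for {Taxon D, Taxon Q}.
II: derived state 'yes' in Taxon D only — an autapomorphy, so it tells us nothing about relationships among taxa.
III (derived state 'no') is shared by all ingroup taxa — unites the whole ingroup.
IV: derived state 'yes' in Taxon D, Taxon P, Taxon Q, and Taxon Z only — synapomorphy for {Taxon D, Taxon P, Taxon Q, Taxon Z}.
V (derived state 'yes') is shared by Taxon D, Taxon Q, and Taxon Z — a synapomorphy uniting that clade.
Most parsimonious ingroup topology: (Taxon A,((Taxon Z,(Taxon Q,Taxon D)),Taxon P)).
Taxon Z and Taxon D share a more recent common ancestor with each other than either does with Taxon A, so Taxon A is the least closely related of the three.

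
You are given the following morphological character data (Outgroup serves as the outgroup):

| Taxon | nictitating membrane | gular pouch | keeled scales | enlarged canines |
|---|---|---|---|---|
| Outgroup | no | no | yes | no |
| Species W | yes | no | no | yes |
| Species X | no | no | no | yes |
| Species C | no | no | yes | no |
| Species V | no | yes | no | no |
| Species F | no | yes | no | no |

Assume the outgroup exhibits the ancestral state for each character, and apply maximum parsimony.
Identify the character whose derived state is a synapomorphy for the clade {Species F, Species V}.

Character polarity is set by the outgroup: the derived state is whichever differs from the outgroup's state, so for keeled scales the derived state is 'no', and for the remaining characters it is 'yes'.
nictitating membrane: derived state 'yes' in Species W only — an autapomorphy, so it tells us nothing about relationships among taxa.
gular pouch (derived state 'yes') is shared by Species F and Species V — a synapomorphy uniting that clade.
keeled scales (derived state 'no') is shared by Species F, Species V, Species W, and Species X — a synapomorphy uniting that clade.
Only Species W and Species X show the derived state 'yes' for enlarged canines, supporting them as a clade.
Most parsimonious ingroup topology: (((Species W,Species X),(Species V,Species F)),Species C).
The clade {Species F, Species V} is supported by gular pouch: its derived state 'yes' occurs in exactly those taxa and in no other taxon (including the outgroup).

gular pouch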